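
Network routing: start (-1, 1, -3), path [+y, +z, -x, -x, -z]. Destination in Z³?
(-3, 2, -3)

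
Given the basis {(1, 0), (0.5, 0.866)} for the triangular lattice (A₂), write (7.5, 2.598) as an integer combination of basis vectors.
6b₁ + 3b₂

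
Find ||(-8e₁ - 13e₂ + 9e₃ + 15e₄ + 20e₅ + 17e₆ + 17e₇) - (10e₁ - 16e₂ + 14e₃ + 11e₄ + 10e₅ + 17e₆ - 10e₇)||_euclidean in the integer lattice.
34.6843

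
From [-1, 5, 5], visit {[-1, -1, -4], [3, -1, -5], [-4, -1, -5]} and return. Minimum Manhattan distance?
46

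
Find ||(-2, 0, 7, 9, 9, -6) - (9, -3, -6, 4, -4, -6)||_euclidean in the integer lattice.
22.2036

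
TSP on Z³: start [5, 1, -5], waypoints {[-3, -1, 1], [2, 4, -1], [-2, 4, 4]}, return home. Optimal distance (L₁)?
44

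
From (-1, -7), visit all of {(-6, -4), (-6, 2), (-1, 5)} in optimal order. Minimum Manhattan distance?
22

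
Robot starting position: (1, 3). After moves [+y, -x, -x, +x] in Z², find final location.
(0, 4)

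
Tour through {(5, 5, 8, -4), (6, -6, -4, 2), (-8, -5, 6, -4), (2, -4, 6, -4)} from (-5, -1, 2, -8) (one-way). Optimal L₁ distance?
70
(one optimal route: (-5, -1, 2, -8) → (-8, -5, 6, -4) → (2, -4, 6, -4) → (5, 5, 8, -4) → (6, -6, -4, 2))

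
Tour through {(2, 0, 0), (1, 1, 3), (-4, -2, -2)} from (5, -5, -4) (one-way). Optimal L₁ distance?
29
(one optimal route: (5, -5, -4) → (-4, -2, -2) → (2, 0, 0) → (1, 1, 3))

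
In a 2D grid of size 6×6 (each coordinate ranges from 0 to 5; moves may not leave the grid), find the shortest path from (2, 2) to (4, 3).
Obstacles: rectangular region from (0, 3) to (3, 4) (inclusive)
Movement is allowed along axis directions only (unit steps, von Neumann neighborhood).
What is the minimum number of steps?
3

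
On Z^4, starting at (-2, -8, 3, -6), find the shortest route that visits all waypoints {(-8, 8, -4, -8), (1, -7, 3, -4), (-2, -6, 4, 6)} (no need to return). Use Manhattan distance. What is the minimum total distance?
63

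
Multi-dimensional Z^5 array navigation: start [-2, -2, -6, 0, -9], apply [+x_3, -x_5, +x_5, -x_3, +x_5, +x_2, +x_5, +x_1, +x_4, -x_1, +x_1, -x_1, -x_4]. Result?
(-2, -1, -6, 0, -7)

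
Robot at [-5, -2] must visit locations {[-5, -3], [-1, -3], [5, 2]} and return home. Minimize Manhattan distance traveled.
30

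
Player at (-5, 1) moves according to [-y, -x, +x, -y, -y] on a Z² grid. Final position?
(-5, -2)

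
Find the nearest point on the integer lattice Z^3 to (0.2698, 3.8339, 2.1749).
(0, 4, 2)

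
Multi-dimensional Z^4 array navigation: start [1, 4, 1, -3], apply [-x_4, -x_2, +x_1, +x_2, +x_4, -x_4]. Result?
(2, 4, 1, -4)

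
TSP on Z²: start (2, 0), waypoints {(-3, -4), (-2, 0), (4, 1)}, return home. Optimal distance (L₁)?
24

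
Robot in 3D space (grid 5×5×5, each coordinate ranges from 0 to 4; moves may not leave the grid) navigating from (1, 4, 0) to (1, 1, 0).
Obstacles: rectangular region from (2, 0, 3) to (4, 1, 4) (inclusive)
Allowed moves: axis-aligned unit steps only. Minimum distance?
3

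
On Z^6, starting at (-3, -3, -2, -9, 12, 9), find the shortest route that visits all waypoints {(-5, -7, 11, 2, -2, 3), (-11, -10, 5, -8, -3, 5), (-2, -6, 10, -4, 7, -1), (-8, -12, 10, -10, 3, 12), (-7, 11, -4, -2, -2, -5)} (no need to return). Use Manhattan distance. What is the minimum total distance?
167
(one optimal route: (-3, -3, -2, -9, 12, 9) → (-8, -12, 10, -10, 3, 12) → (-11, -10, 5, -8, -3, 5) → (-5, -7, 11, 2, -2, 3) → (-2, -6, 10, -4, 7, -1) → (-7, 11, -4, -2, -2, -5))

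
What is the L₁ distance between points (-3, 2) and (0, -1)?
6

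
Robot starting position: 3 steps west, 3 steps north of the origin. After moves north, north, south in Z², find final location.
(-3, 4)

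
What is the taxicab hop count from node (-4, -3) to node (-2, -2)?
3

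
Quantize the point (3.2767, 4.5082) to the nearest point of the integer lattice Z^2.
(3, 5)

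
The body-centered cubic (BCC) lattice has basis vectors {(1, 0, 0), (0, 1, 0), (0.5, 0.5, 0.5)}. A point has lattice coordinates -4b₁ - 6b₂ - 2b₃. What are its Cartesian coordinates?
(-5, -7, -1)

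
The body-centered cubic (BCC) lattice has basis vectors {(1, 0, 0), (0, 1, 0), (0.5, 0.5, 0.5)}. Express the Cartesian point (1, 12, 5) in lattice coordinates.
-4b₁ + 7b₂ + 10b₃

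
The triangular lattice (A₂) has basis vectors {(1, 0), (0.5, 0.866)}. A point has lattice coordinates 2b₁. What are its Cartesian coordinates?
(2, 0)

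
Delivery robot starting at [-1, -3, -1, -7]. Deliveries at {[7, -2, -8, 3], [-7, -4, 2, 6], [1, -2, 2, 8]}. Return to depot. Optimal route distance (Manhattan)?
82
(one optimal route: (-1, -3, -1, -7) → (7, -2, -8, 3) → (1, -2, 2, 8) → (-7, -4, 2, 6) → (-1, -3, -1, -7))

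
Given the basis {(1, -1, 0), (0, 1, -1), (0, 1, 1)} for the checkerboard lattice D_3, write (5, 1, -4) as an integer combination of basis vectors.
5b₁ + 5b₂ + b₃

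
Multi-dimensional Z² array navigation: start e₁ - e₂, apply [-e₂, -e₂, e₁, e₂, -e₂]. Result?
(2, -3)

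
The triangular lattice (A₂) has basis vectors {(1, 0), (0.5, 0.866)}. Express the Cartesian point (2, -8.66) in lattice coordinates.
7b₁ - 10b₂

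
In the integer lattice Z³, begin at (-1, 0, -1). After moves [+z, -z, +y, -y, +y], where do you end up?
(-1, 1, -1)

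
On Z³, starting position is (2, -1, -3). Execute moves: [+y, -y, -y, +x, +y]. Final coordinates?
(3, -1, -3)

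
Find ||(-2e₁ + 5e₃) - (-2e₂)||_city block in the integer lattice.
9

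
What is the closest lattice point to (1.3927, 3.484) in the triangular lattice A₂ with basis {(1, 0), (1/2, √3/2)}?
(1, 3.464)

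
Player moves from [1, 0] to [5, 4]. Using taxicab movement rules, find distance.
8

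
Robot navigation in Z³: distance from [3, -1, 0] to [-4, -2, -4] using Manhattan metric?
12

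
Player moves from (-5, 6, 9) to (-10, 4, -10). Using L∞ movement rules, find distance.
19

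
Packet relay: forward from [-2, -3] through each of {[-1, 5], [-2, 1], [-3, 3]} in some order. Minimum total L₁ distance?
11
(one optimal route: (-2, -3) → (-2, 1) → (-3, 3) → (-1, 5))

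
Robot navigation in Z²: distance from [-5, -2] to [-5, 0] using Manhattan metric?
2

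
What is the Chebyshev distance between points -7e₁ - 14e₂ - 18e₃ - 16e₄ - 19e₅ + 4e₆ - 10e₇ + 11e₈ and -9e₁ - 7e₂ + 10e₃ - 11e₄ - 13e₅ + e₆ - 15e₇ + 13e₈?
28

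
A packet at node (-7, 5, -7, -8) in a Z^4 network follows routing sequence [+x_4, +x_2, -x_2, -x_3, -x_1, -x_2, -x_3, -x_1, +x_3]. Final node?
(-9, 4, -8, -7)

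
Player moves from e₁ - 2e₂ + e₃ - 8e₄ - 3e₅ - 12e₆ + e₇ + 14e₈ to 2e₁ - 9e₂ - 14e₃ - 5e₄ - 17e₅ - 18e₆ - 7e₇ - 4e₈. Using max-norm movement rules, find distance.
18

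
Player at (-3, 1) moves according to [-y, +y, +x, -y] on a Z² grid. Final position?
(-2, 0)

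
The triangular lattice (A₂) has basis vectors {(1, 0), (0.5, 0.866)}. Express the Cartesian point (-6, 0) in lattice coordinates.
-6b₁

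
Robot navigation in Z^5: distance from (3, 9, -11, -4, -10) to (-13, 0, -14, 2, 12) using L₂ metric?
29.4279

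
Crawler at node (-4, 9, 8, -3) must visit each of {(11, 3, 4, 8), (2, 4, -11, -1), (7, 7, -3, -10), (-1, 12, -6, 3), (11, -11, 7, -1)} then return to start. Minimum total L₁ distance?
168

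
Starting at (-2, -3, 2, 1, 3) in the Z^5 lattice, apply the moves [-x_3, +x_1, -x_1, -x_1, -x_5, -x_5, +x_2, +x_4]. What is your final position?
(-3, -2, 1, 2, 1)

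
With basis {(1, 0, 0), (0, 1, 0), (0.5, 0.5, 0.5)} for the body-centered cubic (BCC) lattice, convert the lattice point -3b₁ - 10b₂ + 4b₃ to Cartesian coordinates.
(-1, -8, 2)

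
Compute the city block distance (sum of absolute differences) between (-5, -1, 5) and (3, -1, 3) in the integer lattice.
10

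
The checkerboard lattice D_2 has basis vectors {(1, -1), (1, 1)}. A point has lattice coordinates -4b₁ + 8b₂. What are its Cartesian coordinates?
(4, 12)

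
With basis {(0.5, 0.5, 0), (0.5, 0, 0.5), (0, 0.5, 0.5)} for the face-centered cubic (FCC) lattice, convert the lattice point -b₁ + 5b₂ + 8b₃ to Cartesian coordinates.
(2, 3.5, 6.5)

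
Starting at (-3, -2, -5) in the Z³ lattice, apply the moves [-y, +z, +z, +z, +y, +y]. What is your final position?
(-3, -1, -2)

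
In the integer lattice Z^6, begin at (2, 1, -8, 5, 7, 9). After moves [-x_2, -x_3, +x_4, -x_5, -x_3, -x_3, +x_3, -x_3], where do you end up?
(2, 0, -11, 6, 6, 9)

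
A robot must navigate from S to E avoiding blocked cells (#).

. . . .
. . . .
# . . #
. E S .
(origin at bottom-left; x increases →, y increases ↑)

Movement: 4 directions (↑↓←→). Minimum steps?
1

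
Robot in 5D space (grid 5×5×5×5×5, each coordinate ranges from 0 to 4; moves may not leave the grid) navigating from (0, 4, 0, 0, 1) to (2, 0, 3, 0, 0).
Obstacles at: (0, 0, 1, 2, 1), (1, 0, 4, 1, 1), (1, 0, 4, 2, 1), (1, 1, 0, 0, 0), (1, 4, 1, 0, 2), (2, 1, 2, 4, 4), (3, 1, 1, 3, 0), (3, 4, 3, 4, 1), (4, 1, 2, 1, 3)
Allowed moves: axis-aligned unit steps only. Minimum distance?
10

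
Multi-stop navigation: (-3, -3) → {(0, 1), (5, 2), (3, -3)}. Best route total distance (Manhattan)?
19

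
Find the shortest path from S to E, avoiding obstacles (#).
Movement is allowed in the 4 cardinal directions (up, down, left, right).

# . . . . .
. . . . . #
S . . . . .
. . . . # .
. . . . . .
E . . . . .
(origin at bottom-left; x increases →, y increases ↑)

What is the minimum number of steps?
3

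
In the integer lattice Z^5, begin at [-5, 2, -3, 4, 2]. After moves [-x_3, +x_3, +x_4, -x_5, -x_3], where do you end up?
(-5, 2, -4, 5, 1)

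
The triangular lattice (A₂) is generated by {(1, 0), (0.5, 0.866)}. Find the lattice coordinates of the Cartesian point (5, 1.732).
4b₁ + 2b₂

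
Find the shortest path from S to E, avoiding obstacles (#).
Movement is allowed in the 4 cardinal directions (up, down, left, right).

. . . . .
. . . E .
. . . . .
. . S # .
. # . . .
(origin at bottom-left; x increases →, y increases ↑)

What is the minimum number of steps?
3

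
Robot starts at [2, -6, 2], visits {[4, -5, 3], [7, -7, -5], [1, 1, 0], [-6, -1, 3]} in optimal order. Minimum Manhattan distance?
48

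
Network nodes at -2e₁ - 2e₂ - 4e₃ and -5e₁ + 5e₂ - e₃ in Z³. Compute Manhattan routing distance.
13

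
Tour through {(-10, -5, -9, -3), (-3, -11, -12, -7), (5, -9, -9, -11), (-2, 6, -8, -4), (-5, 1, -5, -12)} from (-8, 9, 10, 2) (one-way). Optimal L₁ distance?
113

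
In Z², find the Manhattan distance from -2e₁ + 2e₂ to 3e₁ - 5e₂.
12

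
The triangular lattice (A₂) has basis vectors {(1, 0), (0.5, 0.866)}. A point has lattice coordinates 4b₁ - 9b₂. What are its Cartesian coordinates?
(-0.5, -7.794)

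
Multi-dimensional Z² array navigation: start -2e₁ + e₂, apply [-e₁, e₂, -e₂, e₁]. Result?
(-2, 1)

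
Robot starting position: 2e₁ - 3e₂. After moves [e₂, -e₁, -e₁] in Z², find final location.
(0, -2)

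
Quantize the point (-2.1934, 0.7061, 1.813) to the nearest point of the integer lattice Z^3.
(-2, 1, 2)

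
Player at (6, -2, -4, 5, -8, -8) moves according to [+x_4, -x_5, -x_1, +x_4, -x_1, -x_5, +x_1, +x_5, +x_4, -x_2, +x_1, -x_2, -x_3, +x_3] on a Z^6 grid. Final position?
(6, -4, -4, 8, -9, -8)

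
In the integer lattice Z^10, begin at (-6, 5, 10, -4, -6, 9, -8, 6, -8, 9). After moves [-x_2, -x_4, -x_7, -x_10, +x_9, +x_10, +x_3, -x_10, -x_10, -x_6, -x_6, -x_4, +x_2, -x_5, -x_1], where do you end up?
(-7, 5, 11, -6, -7, 7, -9, 6, -7, 7)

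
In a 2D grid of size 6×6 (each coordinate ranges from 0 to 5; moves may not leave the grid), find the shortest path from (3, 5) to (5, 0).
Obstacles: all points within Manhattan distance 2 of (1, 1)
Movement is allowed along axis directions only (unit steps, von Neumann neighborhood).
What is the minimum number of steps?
7
(one shortest path: (3, 5) → (4, 5) → (5, 5) → (5, 4) → (5, 3) → (5, 2) → (5, 1) → (5, 0))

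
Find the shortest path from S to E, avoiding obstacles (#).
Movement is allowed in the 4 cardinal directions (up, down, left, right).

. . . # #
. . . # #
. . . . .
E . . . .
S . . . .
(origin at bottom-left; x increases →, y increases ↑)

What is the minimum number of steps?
1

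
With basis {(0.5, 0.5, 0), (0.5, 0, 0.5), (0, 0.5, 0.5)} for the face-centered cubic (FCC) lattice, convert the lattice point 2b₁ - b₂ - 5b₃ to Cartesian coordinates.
(0.5, -1.5, -3)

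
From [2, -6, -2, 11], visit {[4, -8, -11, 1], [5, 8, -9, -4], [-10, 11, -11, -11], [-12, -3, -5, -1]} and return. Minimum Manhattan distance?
138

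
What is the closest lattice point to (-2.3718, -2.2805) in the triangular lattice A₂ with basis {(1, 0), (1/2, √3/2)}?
(-2.5, -2.598)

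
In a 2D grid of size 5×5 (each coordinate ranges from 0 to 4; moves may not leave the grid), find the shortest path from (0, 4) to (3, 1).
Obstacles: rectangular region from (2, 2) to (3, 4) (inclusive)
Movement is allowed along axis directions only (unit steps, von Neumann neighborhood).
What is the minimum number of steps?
6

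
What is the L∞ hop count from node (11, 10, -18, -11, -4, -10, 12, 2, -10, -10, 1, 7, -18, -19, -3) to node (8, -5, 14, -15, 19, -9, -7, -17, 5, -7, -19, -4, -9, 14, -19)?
33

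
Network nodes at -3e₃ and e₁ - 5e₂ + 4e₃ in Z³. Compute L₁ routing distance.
13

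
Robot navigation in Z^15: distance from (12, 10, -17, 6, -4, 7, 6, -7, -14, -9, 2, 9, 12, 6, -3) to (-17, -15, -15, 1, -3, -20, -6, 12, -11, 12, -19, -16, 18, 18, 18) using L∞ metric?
29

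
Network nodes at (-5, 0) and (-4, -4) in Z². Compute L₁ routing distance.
5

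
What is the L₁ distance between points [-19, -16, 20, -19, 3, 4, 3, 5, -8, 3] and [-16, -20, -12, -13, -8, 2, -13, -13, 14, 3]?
114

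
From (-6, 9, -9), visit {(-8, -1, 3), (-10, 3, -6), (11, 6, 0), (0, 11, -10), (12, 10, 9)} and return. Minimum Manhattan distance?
112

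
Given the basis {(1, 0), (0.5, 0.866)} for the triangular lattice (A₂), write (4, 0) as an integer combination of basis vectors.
4b₁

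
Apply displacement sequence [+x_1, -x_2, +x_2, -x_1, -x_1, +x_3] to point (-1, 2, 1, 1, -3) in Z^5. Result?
(-2, 2, 2, 1, -3)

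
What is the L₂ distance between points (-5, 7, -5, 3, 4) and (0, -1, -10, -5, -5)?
16.0935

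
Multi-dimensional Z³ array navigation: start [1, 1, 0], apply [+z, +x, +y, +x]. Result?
(3, 2, 1)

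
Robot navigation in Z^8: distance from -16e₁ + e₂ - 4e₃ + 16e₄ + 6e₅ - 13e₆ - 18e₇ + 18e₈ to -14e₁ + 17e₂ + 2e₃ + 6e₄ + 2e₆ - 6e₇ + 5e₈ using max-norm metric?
16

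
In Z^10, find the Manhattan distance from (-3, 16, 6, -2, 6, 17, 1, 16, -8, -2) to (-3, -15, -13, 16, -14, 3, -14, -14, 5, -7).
165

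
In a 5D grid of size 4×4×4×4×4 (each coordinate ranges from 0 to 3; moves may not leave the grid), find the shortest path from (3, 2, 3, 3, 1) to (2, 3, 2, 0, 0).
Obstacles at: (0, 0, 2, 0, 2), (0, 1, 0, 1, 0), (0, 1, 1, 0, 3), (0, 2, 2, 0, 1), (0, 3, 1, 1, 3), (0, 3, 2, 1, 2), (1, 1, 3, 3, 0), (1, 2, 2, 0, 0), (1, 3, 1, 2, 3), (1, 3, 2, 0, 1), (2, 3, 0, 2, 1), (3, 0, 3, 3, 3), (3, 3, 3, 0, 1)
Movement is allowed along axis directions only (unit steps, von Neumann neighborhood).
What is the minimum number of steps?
7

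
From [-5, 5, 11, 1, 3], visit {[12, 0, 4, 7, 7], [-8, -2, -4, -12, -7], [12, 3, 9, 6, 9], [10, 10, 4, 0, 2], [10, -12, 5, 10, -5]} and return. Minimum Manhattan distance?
206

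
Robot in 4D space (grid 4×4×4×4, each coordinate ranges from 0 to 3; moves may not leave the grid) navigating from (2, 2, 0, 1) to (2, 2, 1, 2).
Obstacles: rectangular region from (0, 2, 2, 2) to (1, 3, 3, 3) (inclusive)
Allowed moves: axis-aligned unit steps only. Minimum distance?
2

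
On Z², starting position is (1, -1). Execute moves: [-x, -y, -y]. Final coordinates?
(0, -3)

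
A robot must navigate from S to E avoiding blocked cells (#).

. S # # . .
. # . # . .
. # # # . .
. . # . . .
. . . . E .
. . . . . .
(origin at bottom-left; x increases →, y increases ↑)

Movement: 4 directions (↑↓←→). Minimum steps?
9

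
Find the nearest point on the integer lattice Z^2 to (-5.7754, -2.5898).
(-6, -3)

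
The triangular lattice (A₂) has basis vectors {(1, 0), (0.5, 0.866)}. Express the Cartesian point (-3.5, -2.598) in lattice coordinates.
-2b₁ - 3b₂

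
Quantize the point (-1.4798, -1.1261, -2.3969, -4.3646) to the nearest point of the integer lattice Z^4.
(-1, -1, -2, -4)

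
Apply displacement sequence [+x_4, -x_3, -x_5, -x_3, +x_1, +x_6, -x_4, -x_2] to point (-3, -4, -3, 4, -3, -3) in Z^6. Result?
(-2, -5, -5, 4, -4, -2)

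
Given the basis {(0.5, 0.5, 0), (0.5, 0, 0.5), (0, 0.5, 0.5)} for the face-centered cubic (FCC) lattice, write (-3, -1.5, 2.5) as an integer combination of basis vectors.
-7b₁ + b₂ + 4b₃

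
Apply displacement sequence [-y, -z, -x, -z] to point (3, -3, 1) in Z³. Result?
(2, -4, -1)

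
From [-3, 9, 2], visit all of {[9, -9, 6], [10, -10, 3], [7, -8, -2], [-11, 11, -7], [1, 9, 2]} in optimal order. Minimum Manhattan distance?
84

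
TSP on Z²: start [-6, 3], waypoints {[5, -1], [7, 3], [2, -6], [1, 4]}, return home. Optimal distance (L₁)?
46
(one optimal route: (-6, 3) → (7, 3) → (5, -1) → (2, -6) → (1, 4) → (-6, 3))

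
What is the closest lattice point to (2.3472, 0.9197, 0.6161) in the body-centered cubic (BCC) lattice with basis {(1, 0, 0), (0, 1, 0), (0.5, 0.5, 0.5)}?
(2.5, 0.5, 0.5)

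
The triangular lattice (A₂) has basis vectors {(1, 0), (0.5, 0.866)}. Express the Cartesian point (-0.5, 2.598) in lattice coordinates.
-2b₁ + 3b₂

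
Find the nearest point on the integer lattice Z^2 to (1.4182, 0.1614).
(1, 0)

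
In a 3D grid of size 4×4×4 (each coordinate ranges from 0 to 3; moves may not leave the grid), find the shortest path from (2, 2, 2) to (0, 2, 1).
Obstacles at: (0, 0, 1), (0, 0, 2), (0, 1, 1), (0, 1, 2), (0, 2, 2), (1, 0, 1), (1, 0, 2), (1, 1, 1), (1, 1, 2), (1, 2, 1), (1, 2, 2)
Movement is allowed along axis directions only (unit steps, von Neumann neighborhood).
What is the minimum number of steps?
5
(one shortest path: (2, 2, 2) → (2, 3, 2) → (1, 3, 2) → (0, 3, 2) → (0, 3, 1) → (0, 2, 1))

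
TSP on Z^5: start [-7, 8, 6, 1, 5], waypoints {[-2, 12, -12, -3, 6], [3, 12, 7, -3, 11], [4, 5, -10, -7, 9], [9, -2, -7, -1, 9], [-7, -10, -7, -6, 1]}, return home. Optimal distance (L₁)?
176
(one optimal route: (-7, 8, 6, 1, 5) → (3, 12, 7, -3, 11) → (-2, 12, -12, -3, 6) → (4, 5, -10, -7, 9) → (9, -2, -7, -1, 9) → (-7, -10, -7, -6, 1) → (-7, 8, 6, 1, 5))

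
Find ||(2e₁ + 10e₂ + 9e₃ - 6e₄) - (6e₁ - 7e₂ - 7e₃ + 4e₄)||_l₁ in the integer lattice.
47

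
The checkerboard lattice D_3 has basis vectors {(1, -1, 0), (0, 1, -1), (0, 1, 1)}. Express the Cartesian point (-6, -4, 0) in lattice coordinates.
-6b₁ - 5b₂ - 5b₃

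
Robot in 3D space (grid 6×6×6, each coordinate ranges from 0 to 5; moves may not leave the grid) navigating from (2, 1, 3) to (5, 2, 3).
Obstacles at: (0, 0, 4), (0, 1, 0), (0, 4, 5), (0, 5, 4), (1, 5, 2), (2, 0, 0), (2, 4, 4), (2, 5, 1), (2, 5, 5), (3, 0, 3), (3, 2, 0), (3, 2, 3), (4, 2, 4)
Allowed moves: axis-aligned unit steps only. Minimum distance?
4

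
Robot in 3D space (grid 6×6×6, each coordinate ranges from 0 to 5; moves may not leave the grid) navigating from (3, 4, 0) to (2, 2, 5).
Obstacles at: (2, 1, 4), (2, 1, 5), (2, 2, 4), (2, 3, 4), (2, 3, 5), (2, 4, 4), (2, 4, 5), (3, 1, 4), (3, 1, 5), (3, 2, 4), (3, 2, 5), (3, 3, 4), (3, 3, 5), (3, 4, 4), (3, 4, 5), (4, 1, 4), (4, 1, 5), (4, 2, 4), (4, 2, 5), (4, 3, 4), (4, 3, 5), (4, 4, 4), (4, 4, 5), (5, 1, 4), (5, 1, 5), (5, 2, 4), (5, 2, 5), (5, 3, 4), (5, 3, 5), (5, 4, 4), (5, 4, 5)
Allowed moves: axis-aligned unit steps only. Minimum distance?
10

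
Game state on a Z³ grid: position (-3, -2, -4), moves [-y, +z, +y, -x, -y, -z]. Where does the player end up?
(-4, -3, -4)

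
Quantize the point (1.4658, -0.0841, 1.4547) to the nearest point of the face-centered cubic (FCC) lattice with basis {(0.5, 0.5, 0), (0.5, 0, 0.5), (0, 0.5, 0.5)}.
(1.5, 0, 1.5)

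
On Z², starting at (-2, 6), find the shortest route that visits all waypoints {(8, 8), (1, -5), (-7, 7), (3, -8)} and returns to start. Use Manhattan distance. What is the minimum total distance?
62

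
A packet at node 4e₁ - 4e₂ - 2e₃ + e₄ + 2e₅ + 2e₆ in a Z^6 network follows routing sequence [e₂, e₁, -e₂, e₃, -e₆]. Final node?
(5, -4, -1, 1, 2, 1)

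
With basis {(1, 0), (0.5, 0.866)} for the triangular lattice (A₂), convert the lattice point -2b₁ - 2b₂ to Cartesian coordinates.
(-3, -1.732)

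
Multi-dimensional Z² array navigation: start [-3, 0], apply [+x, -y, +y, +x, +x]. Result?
(0, 0)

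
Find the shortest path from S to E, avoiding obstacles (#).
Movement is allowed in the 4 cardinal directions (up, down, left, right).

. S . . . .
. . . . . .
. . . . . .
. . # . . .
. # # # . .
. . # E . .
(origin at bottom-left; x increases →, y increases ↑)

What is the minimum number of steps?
9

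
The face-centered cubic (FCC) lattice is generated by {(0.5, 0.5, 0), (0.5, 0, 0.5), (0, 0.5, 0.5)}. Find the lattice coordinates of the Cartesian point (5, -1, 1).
3b₁ + 7b₂ - 5b₃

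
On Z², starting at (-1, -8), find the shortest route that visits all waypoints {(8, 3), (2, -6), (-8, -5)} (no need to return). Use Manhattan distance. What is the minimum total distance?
36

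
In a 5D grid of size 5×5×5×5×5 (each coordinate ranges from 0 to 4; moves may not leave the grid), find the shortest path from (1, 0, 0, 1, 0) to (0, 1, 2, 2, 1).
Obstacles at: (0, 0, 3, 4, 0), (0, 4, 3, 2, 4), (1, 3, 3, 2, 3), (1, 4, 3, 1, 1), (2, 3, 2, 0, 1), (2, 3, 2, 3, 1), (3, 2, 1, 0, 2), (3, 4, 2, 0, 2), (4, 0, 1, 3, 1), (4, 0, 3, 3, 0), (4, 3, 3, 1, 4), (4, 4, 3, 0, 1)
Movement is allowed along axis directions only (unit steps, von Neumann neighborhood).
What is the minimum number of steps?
6
(one shortest path: (1, 0, 0, 1, 0) → (0, 0, 0, 1, 0) → (0, 1, 0, 1, 0) → (0, 1, 1, 1, 0) → (0, 1, 2, 1, 0) → (0, 1, 2, 2, 0) → (0, 1, 2, 2, 1))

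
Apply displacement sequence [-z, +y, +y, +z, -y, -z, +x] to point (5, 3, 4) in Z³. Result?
(6, 4, 3)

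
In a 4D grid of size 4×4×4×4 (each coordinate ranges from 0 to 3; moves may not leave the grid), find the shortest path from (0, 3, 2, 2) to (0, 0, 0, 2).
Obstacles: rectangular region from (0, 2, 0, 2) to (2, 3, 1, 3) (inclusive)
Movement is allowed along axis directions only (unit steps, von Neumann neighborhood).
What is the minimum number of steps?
5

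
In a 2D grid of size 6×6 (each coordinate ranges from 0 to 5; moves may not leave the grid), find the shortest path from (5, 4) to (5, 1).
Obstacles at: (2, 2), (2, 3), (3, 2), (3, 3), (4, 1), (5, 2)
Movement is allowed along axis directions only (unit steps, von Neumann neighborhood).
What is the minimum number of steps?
13
(one shortest path: (5, 4) → (4, 4) → (3, 4) → (2, 4) → (1, 4) → (1, 3) → (1, 2) → (1, 1) → (2, 1) → (3, 1) → (3, 0) → (4, 0) → (5, 0) → (5, 1))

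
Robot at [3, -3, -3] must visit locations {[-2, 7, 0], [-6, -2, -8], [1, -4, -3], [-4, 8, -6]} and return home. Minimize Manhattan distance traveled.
58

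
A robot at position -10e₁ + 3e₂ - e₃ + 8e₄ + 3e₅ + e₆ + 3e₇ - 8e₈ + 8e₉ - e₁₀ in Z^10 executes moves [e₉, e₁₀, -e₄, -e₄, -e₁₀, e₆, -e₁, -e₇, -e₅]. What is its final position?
(-11, 3, -1, 6, 2, 2, 2, -8, 9, -1)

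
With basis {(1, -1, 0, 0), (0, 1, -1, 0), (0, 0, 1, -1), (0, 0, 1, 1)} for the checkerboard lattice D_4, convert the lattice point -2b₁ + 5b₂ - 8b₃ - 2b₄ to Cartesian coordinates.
(-2, 7, -15, 6)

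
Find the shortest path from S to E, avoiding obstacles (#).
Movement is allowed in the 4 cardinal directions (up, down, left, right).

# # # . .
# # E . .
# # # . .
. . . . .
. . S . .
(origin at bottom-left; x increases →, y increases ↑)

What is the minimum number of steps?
5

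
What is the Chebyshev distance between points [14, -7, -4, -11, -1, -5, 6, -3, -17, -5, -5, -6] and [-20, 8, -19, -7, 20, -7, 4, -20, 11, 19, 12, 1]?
34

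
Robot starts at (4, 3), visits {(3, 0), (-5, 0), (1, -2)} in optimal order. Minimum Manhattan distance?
16
(one optimal route: (4, 3) → (3, 0) → (1, -2) → (-5, 0))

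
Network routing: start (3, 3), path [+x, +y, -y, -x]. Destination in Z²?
(3, 3)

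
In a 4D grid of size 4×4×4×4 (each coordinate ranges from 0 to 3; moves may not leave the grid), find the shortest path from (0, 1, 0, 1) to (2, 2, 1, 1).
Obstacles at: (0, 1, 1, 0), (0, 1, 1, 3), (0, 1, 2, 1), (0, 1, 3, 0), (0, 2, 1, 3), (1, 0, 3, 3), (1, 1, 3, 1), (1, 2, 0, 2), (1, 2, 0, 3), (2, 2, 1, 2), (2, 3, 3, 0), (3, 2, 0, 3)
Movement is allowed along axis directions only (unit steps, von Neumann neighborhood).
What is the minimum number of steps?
4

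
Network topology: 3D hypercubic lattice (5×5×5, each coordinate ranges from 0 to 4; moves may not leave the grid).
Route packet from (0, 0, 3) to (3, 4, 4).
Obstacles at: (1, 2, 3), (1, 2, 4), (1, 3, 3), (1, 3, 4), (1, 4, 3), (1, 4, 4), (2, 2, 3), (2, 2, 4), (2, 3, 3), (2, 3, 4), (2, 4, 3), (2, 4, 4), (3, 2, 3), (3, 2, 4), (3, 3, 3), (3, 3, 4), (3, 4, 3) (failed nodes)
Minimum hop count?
10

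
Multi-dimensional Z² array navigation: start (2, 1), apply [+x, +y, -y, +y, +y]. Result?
(3, 3)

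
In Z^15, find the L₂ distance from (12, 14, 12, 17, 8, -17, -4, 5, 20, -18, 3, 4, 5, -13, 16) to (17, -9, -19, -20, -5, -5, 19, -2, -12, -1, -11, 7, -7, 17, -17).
86.1742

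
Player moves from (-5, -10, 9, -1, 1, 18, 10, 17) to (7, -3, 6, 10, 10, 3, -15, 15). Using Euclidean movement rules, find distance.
35.4683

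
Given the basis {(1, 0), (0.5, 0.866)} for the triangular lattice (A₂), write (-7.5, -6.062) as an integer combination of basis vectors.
-4b₁ - 7b₂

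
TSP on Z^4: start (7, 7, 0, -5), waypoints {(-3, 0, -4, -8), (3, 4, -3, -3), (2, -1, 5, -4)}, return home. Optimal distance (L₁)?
66
(one optimal route: (7, 7, 0, -5) → (3, 4, -3, -3) → (-3, 0, -4, -8) → (2, -1, 5, -4) → (7, 7, 0, -5))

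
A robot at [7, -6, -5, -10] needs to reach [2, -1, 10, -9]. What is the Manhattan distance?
26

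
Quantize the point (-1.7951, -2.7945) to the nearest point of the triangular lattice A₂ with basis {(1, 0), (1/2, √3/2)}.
(-1.5, -2.598)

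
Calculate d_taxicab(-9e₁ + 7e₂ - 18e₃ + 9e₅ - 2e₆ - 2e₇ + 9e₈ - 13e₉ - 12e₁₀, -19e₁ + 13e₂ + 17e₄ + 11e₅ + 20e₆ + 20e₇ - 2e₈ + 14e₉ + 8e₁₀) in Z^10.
155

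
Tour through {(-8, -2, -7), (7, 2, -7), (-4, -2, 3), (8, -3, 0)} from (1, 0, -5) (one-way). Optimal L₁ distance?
53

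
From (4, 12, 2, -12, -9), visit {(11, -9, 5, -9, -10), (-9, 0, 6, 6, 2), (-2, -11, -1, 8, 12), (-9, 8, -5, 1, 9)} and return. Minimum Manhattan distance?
218
(one optimal route: (4, 12, 2, -12, -9) → (11, -9, 5, -9, -10) → (-2, -11, -1, 8, 12) → (-9, 0, 6, 6, 2) → (-9, 8, -5, 1, 9) → (4, 12, 2, -12, -9))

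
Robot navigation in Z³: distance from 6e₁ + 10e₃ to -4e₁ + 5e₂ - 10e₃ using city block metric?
35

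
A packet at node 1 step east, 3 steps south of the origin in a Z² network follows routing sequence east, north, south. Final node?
(2, -3)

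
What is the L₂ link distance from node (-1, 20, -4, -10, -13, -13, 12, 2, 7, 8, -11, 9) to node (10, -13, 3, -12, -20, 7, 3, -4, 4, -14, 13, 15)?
54.1664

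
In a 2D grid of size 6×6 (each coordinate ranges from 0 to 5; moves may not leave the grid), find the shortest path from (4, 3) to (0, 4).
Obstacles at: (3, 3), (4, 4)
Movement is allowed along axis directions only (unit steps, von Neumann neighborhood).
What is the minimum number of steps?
7
(one shortest path: (4, 3) → (4, 2) → (3, 2) → (2, 2) → (1, 2) → (0, 2) → (0, 3) → (0, 4))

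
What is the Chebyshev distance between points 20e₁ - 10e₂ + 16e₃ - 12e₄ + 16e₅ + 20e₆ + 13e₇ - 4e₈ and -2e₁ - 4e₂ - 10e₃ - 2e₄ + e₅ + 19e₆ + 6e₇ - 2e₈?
26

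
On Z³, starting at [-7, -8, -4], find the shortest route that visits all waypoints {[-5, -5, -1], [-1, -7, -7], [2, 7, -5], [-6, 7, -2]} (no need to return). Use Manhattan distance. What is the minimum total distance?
47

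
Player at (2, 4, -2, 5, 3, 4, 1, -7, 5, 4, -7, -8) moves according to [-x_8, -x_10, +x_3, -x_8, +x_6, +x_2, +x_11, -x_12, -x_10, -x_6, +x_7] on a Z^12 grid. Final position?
(2, 5, -1, 5, 3, 4, 2, -9, 5, 2, -6, -9)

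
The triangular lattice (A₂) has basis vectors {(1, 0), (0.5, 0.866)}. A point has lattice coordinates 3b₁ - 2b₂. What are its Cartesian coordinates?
(2, -1.732)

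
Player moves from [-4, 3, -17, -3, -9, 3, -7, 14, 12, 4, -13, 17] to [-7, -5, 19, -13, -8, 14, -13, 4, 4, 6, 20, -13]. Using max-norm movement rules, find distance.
36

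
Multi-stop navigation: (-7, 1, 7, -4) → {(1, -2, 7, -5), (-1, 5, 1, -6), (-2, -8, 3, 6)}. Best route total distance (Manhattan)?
56
(one optimal route: (-7, 1, 7, -4) → (1, -2, 7, -5) → (-1, 5, 1, -6) → (-2, -8, 3, 6))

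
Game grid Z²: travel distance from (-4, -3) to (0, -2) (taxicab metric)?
5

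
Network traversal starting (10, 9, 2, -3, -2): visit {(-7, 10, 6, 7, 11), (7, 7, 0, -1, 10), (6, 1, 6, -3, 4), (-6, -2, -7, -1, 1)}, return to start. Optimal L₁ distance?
152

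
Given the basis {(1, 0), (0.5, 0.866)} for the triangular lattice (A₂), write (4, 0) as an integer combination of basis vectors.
4b₁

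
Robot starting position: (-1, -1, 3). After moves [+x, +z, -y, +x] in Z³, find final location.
(1, -2, 4)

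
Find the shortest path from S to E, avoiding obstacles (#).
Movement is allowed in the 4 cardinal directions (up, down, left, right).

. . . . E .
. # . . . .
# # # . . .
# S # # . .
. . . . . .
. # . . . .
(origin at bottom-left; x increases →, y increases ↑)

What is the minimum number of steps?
8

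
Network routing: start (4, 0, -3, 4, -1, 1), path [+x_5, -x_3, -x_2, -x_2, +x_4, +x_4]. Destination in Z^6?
(4, -2, -4, 6, 0, 1)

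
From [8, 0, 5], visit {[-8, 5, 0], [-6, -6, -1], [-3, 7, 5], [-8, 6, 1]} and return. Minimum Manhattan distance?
70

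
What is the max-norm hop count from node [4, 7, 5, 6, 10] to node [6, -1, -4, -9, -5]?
15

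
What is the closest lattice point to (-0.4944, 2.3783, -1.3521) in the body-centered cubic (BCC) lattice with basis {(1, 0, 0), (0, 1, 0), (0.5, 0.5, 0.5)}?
(-0.5, 2.5, -1.5)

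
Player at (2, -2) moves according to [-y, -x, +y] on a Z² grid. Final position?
(1, -2)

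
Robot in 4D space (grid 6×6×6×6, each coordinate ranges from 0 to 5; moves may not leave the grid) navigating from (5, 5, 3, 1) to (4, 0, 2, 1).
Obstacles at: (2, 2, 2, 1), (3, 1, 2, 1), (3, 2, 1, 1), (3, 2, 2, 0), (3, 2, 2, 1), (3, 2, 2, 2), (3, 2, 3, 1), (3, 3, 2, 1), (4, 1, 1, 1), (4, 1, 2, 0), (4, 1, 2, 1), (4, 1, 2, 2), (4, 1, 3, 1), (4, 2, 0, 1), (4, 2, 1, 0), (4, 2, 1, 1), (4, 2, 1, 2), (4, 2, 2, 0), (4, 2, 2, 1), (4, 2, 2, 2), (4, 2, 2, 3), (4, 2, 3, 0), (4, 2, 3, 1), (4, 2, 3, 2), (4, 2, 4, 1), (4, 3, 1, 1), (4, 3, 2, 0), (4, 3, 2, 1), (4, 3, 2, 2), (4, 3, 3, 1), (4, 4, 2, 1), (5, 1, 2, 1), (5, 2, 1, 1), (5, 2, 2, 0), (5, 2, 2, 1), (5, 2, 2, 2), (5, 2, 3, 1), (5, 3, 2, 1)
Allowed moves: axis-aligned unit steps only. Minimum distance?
9
(one shortest path: (5, 5, 3, 1) → (5, 4, 3, 1) → (5, 3, 3, 1) → (5, 3, 4, 1) → (5, 2, 4, 1) → (5, 1, 4, 1) → (4, 1, 4, 1) → (4, 0, 4, 1) → (4, 0, 3, 1) → (4, 0, 2, 1))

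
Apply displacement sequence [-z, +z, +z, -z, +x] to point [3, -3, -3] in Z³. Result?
(4, -3, -3)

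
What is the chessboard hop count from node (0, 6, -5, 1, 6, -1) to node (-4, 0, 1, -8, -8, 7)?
14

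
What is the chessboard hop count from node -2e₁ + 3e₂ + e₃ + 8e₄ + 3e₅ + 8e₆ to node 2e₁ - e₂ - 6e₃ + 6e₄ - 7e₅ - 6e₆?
14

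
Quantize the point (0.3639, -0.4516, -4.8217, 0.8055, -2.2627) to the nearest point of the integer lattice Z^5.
(0, 0, -5, 1, -2)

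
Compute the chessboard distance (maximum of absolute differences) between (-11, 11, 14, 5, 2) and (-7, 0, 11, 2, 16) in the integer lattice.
14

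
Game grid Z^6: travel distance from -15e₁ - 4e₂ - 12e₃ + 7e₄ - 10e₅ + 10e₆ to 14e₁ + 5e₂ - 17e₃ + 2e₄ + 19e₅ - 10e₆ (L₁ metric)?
97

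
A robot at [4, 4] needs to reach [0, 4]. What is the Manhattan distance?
4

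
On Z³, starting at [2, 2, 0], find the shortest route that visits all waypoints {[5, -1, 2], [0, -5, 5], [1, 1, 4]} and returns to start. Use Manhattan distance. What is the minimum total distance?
34
(one optimal route: (2, 2, 0) → (5, -1, 2) → (0, -5, 5) → (1, 1, 4) → (2, 2, 0))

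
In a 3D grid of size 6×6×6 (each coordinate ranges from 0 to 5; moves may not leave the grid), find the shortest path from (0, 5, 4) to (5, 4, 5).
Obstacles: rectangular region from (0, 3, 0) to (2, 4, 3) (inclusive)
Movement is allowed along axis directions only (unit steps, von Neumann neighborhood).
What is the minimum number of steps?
7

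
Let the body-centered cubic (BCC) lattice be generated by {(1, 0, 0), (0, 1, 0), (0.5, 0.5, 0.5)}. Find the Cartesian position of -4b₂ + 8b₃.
(4, 0, 4)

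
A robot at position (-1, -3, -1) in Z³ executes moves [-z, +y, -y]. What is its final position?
(-1, -3, -2)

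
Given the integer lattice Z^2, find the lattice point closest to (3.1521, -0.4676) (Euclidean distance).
(3, 0)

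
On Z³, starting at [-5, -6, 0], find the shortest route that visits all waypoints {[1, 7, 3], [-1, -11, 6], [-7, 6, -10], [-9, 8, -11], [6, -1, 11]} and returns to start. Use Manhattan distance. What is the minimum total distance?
112
(one optimal route: (-5, -6, 0) → (-1, -11, 6) → (6, -1, 11) → (1, 7, 3) → (-9, 8, -11) → (-7, 6, -10) → (-5, -6, 0))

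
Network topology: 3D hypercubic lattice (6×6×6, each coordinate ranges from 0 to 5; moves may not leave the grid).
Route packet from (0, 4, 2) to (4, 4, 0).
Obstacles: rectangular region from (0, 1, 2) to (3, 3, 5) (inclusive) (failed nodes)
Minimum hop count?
6
(one shortest path: (0, 4, 2) → (1, 4, 2) → (2, 4, 2) → (3, 4, 2) → (4, 4, 2) → (4, 4, 1) → (4, 4, 0))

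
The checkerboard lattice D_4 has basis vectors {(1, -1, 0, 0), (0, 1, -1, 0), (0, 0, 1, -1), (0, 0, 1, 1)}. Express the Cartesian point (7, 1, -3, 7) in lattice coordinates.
7b₁ + 8b₂ - b₃ + 6b₄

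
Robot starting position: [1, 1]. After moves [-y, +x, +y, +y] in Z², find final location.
(2, 2)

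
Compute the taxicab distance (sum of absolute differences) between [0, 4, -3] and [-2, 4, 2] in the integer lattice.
7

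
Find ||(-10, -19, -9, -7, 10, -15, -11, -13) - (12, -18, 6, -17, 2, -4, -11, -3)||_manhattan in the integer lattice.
77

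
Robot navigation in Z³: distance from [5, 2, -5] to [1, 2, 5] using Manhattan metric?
14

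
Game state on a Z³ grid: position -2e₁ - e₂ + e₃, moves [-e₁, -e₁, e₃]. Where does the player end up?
(-4, -1, 2)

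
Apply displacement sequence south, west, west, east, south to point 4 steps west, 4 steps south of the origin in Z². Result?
(-5, -6)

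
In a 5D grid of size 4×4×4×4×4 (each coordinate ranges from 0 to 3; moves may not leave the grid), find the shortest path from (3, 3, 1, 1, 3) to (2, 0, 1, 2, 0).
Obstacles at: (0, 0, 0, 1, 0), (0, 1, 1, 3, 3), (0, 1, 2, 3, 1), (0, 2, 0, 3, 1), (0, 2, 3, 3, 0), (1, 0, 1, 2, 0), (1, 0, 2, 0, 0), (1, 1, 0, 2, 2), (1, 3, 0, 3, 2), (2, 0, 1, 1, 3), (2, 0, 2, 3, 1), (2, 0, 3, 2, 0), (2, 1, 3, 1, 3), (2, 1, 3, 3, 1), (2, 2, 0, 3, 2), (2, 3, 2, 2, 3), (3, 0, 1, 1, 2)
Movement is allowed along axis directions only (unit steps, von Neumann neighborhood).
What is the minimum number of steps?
8
(one shortest path: (3, 3, 1, 1, 3) → (2, 3, 1, 1, 3) → (2, 2, 1, 1, 3) → (2, 1, 1, 1, 3) → (2, 1, 1, 2, 3) → (2, 0, 1, 2, 3) → (2, 0, 1, 2, 2) → (2, 0, 1, 2, 1) → (2, 0, 1, 2, 0))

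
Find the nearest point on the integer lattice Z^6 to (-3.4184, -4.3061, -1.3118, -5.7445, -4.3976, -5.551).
(-3, -4, -1, -6, -4, -6)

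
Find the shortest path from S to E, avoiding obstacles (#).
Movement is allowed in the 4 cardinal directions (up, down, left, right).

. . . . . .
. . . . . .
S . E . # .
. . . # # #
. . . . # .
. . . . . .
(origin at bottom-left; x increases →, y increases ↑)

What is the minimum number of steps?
2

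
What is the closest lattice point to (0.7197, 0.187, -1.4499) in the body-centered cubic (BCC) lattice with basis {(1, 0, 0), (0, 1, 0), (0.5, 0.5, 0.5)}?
(0.5, 0.5, -1.5)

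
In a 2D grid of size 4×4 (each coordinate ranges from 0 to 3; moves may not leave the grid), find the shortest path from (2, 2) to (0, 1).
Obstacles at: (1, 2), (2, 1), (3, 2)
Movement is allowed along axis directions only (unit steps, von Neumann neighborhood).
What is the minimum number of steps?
5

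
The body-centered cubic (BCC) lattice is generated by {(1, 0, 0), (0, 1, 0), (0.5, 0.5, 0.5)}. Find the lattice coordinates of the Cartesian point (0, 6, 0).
6b₂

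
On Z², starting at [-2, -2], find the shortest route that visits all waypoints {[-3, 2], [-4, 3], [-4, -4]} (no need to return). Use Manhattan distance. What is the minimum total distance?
13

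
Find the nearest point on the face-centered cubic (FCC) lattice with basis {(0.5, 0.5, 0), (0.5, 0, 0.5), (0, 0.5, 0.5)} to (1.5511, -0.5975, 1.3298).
(1.5, -0.5, 1)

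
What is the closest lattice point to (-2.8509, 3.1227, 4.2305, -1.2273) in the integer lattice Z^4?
(-3, 3, 4, -1)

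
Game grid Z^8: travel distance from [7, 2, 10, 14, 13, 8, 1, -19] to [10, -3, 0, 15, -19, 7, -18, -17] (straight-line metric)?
39.0512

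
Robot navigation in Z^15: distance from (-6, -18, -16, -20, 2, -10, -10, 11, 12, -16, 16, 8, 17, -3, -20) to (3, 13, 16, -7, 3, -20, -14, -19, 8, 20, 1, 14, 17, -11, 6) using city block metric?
225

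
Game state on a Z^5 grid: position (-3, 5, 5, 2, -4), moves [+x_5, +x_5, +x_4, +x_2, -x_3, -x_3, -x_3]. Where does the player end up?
(-3, 6, 2, 3, -2)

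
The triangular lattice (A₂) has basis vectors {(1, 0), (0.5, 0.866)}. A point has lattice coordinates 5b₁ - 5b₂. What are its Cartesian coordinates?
(2.5, -4.33)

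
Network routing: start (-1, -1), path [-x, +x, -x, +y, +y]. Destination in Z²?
(-2, 1)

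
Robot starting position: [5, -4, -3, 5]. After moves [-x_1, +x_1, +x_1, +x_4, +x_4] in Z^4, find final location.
(6, -4, -3, 7)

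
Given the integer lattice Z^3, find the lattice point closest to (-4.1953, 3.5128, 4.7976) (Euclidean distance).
(-4, 4, 5)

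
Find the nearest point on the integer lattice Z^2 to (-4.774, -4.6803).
(-5, -5)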